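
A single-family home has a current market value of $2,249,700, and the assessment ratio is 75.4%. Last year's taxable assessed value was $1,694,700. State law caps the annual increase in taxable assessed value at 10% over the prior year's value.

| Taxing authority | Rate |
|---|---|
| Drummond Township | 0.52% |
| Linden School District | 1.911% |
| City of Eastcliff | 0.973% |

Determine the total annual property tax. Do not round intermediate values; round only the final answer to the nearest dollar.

Uncapped assessed value = $2,249,700 × 0.754 = $1,696,273.8
Cap limit = $1,694,700 × 1.1 = $1,864,170
Taxable assessed value = min($1,696,273.8, $1,864,170) = $1,696,273.8 (cap does not bind)
Drummond Township: $1,696,273.8 × 0.0052 = $8,820.62376
Linden School District: $1,696,273.8 × 0.01911 = $32,415.792318
City of Eastcliff: $1,696,273.8 × 0.00973 = $16,504.744074
Total = $57,741.160152

$57,741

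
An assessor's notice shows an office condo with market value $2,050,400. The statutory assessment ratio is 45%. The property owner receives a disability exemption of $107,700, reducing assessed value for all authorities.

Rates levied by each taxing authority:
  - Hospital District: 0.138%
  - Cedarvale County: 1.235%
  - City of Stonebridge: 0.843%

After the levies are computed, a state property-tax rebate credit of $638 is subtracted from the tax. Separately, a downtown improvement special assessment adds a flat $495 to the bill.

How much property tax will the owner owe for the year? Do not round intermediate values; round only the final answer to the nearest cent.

Assessed value = $2,050,400 × 0.45 = $922,680
Taxable value = $922,680 − $107,700 = $814,980
Hospital District: $814,980 × 0.00138 = $1,124.6724
Cedarvale County: $814,980 × 0.01235 = $10,065.003
City of Stonebridge: $814,980 × 0.00843 = $6,870.2814
Levies subtotal = $18,059.9568
After credit = $18,059.9568 − $638 = $17,421.9568
Total = $17,421.9568 + $495 = $17,916.9568

$17,916.96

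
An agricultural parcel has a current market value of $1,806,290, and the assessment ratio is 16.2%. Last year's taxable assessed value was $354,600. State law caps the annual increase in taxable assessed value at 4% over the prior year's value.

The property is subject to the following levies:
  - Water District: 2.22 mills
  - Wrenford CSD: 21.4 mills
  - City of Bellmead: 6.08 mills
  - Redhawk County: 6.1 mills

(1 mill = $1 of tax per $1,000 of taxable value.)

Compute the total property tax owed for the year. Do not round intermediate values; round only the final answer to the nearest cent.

Uncapped assessed value = $1,806,290 × 0.162 = $292,618.98
Cap limit = $354,600 × 1.04 = $368,784
Taxable assessed value = min($292,618.98, $368,784) = $292,618.98 (cap does not bind)
Water District: $292,618.98 × 0.00222 = $649.6141356
Wrenford CSD: $292,618.98 × 0.0214 = $6,262.046172
City of Bellmead: $292,618.98 × 0.00608 = $1,779.1233984
Redhawk County: $292,618.98 × 0.0061 = $1,784.975778
Total = $10,475.759484

$10,475.76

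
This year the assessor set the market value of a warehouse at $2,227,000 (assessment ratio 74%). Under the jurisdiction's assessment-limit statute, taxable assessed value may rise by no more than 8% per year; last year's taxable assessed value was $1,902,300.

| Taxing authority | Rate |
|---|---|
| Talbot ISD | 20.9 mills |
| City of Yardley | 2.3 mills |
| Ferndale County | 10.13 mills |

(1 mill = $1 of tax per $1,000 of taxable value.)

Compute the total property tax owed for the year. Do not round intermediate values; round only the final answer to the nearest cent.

$54,927.17

Uncapped assessed value = $2,227,000 × 0.74 = $1,647,980
Cap limit = $1,902,300 × 1.08 = $2,054,484
Taxable assessed value = min($1,647,980, $2,054,484) = $1,647,980 (cap does not bind)
Talbot ISD: $1,647,980 × 0.0209 = $34,442.782
City of Yardley: $1,647,980 × 0.0023 = $3,790.354
Ferndale County: $1,647,980 × 0.01013 = $16,694.0374
Total = $54,927.1734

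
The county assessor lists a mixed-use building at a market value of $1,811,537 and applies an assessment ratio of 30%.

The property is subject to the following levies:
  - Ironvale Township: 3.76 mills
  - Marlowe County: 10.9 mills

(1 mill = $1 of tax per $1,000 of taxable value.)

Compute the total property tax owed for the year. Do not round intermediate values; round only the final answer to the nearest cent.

$7,967.14

Assessed value = $1,811,537 × 0.3 = $543,461.1
Ironvale Township: $543,461.1 × 0.00376 = $2,043.413736
Marlowe County: $543,461.1 × 0.0109 = $5,923.72599
Total = $2,043.413736 + $5,923.72599 = $7,967.139726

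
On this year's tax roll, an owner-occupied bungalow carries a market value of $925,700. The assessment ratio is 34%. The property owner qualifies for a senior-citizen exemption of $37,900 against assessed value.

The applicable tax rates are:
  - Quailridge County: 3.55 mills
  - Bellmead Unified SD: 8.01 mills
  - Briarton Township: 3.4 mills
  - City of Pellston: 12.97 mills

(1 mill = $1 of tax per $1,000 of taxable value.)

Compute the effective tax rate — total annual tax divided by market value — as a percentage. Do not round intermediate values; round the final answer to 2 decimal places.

Assessed value = $925,700 × 0.34 = $314,738
Taxable value = $314,738 − $37,900 = $276,838
Quailridge County: $276,838 × 0.00355 = $982.7749
Bellmead Unified SD: $276,838 × 0.00801 = $2,217.47238
Briarton Township: $276,838 × 0.0034 = $941.2492
City of Pellston: $276,838 × 0.01297 = $3,590.58886
Total tax = $7,732.08534
Effective rate = $7,732.08534 ÷ $925,700 = 0.84% of market value

0.84%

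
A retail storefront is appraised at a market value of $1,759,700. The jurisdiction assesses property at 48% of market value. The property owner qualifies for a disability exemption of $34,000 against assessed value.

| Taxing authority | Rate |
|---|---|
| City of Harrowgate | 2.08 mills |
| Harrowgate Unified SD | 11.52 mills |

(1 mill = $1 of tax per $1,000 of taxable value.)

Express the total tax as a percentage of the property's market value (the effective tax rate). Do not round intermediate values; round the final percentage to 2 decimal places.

Assessed value = $1,759,700 × 0.48 = $844,656
Taxable value = $844,656 − $34,000 = $810,656
City of Harrowgate: $810,656 × 0.00208 = $1,686.16448
Harrowgate Unified SD: $810,656 × 0.01152 = $9,338.75712
Total tax = $11,024.9216
Effective rate = $11,024.9216 ÷ $1,759,700 = 0.63% of market value

0.63%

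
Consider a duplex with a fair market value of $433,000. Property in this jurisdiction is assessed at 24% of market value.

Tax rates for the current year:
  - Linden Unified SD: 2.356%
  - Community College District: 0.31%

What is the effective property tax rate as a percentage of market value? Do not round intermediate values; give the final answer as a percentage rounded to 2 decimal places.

0.64%

Assessed value = $433,000 × 0.24 = $103,920
Linden Unified SD: $103,920 × 0.02356 = $2,448.3552
Community College District: $103,920 × 0.0031 = $322.152
Total tax = $2,770.5072
Effective rate = $2,770.5072 ÷ $433,000 = 0.64% of market value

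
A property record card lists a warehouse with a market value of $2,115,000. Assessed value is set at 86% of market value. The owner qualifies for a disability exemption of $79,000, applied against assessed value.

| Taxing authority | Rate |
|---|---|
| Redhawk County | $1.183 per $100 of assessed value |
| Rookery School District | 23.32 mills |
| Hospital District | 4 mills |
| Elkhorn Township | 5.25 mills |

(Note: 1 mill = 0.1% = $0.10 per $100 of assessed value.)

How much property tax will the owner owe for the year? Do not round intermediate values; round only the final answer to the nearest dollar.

$77,252

Assessed value = $2,115,000 × 0.86 = $1,818,900
Taxable value = $1,818,900 − $79,000 = $1,739,900
Redhawk County: $1,739,900 × 0.01183 = $20,583.017
Rookery School District: $1,739,900 × 0.02332 = $40,574.468
Hospital District: $1,739,900 × 0.004 = $6,959.6
Elkhorn Township: $1,739,900 × 0.00525 = $9,134.475
Total = $77,251.56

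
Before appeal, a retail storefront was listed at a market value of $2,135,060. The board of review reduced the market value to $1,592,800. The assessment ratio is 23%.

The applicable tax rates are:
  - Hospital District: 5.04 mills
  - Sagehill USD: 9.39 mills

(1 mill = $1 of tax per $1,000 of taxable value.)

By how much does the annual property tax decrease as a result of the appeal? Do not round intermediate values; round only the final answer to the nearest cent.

$1,799.71

Old assessed value = $2,135,060 × 0.23 = $491,063.8
New assessed value = $1,592,800 × 0.23 = $366,344
Combined rate = 0.00504 + 0.00939 = 0.01443
Old tax = $491,063.8 × 0.01443 = $7,086.050634
New tax = $366,344 × 0.01443 = $5,286.34392
Reduction = $7,086.050634 − $5,286.34392 = $1,799.706714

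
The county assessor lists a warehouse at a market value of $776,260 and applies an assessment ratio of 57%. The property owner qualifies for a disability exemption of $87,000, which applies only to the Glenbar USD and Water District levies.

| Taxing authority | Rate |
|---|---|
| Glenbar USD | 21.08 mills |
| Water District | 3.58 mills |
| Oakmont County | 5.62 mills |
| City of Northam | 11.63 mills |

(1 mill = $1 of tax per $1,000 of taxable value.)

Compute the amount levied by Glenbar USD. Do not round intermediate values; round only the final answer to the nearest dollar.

Assessed value = $776,260 × 0.57 = $442,468.2
Glenbar USD taxable value = $442,468.2 − $87,000 = $355,468.2
Glenbar USD levy = $355,468.2 × 0.02108 = $7,493.269656

$7,493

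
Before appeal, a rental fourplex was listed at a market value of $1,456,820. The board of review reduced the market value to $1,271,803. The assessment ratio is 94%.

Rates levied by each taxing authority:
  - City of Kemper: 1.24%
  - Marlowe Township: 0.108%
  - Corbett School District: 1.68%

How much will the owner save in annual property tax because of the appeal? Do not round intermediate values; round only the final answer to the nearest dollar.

$5,266

Old assessed value = $1,456,820 × 0.94 = $1,369,410.8
New assessed value = $1,271,803 × 0.94 = $1,195,494.82
Combined rate = 0.0124 + 0.00108 + 0.0168 = 0.03028
Old tax = $1,369,410.8 × 0.03028 = $41,465.759024
New tax = $1,195,494.82 × 0.03028 = $36,199.5831496
Reduction = $41,465.759024 − $36,199.5831496 = $5,266.1758744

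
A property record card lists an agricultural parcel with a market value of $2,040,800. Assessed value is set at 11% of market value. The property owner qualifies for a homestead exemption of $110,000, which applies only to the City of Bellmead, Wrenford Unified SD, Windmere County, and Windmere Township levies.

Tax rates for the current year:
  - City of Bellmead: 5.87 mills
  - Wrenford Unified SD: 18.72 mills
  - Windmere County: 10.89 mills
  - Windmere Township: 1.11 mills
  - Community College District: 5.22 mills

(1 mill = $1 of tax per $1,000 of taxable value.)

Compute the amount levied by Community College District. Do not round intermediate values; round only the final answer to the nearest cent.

$1,171.83

Assessed value = $2,040,800 × 0.11 = $224,488
Community College District taxable value = $224,488 (exemption does not apply)
Community College District levy = $224,488 × 0.00522 = $1,171.82736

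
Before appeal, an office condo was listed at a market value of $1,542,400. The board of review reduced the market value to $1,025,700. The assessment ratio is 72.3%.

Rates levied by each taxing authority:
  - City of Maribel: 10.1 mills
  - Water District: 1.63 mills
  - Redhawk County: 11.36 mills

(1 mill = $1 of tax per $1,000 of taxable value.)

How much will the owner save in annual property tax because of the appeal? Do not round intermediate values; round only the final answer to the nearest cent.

Old assessed value = $1,542,400 × 0.723 = $1,115,155.2
New assessed value = $1,025,700 × 0.723 = $741,581.1
Combined rate = 0.0101 + 0.00163 + 0.01136 = 0.02309
Old tax = $1,115,155.2 × 0.02309 = $25,748.933568
New tax = $741,581.1 × 0.02309 = $17,123.107599
Reduction = $25,748.933568 − $17,123.107599 = $8,625.825969

$8,625.83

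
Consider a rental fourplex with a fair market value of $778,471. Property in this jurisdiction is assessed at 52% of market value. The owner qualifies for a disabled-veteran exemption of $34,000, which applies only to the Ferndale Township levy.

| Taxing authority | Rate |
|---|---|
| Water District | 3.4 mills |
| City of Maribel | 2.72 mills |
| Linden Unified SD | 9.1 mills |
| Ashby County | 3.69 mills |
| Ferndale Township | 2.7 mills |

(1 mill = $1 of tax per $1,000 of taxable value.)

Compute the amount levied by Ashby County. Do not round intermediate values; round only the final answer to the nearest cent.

$1,493.73

Assessed value = $778,471 × 0.52 = $404,804.92
Ashby County taxable value = $404,804.92 (exemption does not apply)
Ashby County levy = $404,804.92 × 0.00369 = $1,493.7301548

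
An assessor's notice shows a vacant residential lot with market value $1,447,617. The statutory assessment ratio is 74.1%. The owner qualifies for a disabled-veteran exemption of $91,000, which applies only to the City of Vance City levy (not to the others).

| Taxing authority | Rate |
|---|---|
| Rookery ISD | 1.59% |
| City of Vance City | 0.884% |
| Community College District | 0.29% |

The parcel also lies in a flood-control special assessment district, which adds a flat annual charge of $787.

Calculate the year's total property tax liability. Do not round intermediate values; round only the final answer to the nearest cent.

Assessed value = $1,447,617 × 0.741 = $1,072,684.197
Rookery ISD: $1,072,684.197 × 0.0159 = $17,055.6787323
City of Vance City: ($1,072,684.197 − $91,000) × 0.00884 = $981,684.197 × 0.00884 = $8,678.08830148
Community College District: $1,072,684.197 × 0.0029 = $3,110.7841713
Levies subtotal = $28,844.55120508
Total = $28,844.55120508 + $787 = $29,631.55120508

$29,631.55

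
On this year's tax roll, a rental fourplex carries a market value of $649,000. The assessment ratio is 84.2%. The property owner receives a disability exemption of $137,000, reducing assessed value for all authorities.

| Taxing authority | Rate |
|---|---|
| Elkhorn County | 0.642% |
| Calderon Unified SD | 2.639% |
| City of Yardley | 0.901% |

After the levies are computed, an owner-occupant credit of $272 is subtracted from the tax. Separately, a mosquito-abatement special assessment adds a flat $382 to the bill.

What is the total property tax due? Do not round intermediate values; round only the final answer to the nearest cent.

$17,233.53

Assessed value = $649,000 × 0.842 = $546,458
Taxable value = $546,458 − $137,000 = $409,458
Elkhorn County: $409,458 × 0.00642 = $2,628.72036
Calderon Unified SD: $409,458 × 0.02639 = $10,805.59662
City of Yardley: $409,458 × 0.00901 = $3,689.21658
Levies subtotal = $17,123.53356
After credit = $17,123.53356 − $272 = $16,851.53356
Total = $16,851.53356 + $382 = $17,233.53356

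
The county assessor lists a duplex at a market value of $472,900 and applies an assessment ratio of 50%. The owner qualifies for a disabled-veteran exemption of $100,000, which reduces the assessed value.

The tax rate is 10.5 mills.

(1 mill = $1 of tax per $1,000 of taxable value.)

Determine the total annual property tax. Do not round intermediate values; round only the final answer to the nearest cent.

Assessed value = $472,900 × 0.5 = $236,450
Taxable value = $236,450 − $100,000 = $136,450
Tax = $136,450 × 0.0105 = $1,432.725

$1,432.73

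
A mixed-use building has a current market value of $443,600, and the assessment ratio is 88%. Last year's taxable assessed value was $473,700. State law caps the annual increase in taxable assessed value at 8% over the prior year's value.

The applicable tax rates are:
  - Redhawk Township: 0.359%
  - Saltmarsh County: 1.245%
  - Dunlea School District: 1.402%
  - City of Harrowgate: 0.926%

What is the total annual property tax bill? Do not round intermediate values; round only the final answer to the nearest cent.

$15,349.27

Uncapped assessed value = $443,600 × 0.88 = $390,368
Cap limit = $473,700 × 1.08 = $511,596
Taxable assessed value = min($390,368, $511,596) = $390,368 (cap does not bind)
Redhawk Township: $390,368 × 0.00359 = $1,401.42112
Saltmarsh County: $390,368 × 0.01245 = $4,860.0816
Dunlea School District: $390,368 × 0.01402 = $5,472.95936
City of Harrowgate: $390,368 × 0.00926 = $3,614.80768
Total = $15,349.26976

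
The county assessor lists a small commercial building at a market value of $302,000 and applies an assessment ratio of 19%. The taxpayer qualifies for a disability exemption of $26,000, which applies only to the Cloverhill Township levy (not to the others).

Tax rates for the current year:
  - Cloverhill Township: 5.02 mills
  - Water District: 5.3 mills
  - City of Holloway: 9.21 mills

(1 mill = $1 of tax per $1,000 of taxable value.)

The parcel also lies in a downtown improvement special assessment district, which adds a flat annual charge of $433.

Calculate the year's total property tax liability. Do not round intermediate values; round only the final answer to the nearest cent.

$1,423.11

Assessed value = $302,000 × 0.19 = $57,380
Cloverhill Township: ($57,380 − $26,000) × 0.00502 = $31,380 × 0.00502 = $157.5276
Water District: $57,380 × 0.0053 = $304.114
City of Holloway: $57,380 × 0.00921 = $528.4698
Levies subtotal = $990.1114
Total = $990.1114 + $433 = $1,423.1114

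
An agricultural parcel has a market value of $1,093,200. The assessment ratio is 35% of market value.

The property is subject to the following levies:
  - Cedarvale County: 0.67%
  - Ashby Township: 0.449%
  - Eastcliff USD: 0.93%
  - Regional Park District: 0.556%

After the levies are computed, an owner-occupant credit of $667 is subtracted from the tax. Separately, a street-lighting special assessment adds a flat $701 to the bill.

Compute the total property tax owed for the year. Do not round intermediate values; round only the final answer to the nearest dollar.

Assessed value = $1,093,200 × 0.35 = $382,620
Cedarvale County: $382,620 × 0.0067 = $2,563.554
Ashby Township: $382,620 × 0.00449 = $1,717.9638
Eastcliff USD: $382,620 × 0.0093 = $3,558.366
Regional Park District: $382,620 × 0.00556 = $2,127.3672
Levies subtotal = $9,967.251
After credit = $9,967.251 − $667 = $9,300.251
Total = $9,300.251 + $701 = $10,001.251

$10,001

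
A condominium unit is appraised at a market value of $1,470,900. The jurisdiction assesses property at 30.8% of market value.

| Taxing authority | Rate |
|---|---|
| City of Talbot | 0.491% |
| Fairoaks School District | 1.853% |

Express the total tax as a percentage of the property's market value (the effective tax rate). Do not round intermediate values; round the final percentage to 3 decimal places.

0.722%

Assessed value = $1,470,900 × 0.308 = $453,037.2
City of Talbot: $453,037.2 × 0.00491 = $2,224.412652
Fairoaks School District: $453,037.2 × 0.01853 = $8,394.779316
Total tax = $10,619.191968
Effective rate = $10,619.191968 ÷ $1,470,900 = 0.722% of market value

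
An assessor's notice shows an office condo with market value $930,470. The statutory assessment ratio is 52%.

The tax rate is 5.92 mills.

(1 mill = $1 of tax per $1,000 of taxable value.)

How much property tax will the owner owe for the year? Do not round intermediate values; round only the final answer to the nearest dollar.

Assessed value = $930,470 × 0.52 = $483,844.4
Tax = $483,844.4 × 0.00592 = $2,864.358848

$2,864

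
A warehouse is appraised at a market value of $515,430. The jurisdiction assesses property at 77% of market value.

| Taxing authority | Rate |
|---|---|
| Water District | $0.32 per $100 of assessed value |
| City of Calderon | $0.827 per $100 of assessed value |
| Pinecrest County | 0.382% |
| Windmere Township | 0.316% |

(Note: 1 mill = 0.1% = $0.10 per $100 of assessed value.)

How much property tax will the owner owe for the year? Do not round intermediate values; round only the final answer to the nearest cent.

$7,322.46

Assessed value = $515,430 × 0.77 = $396,881.1
Water District: $396,881.1 × 0.0032 = $1,270.01952
City of Calderon: $396,881.1 × 0.00827 = $3,282.206697
Pinecrest County: $396,881.1 × 0.00382 = $1,516.085802
Windmere Township: $396,881.1 × 0.00316 = $1,254.144276
Total = $7,322.456295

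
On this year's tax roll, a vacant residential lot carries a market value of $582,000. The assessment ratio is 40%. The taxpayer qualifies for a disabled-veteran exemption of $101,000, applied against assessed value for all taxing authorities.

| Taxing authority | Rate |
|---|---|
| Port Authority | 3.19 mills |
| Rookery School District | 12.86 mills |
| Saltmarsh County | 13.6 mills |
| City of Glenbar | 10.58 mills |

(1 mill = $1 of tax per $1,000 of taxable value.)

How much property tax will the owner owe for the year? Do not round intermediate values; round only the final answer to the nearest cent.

Assessed value = $582,000 × 0.4 = $232,800
Taxable value = $232,800 − $101,000 = $131,800
Port Authority: $131,800 × 0.00319 = $420.442
Rookery School District: $131,800 × 0.01286 = $1,694.948
Saltmarsh County: $131,800 × 0.0136 = $1,792.48
City of Glenbar: $131,800 × 0.01058 = $1,394.444
Total = $420.442 + $1,694.948 + $1,792.48 + $1,394.444 = $5,302.314

$5,302.31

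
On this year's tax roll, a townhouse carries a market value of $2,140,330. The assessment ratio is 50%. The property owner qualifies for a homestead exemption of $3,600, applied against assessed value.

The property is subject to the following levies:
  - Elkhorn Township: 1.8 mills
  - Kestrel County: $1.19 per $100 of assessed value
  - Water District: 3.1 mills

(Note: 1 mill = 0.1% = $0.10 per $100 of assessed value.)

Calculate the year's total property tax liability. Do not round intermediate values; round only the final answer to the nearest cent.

$17,918.29

Assessed value = $2,140,330 × 0.5 = $1,070,165
Taxable value = $1,070,165 − $3,600 = $1,066,565
Elkhorn Township: $1,066,565 × 0.0018 = $1,919.817
Kestrel County: $1,066,565 × 0.0119 = $12,692.1235
Water District: $1,066,565 × 0.0031 = $3,306.3515
Total = $17,918.292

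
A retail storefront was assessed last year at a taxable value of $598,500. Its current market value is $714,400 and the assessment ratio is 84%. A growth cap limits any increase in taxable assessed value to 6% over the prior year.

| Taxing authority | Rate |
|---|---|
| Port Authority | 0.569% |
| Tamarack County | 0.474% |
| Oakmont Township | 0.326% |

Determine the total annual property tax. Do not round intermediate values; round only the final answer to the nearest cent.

Uncapped assessed value = $714,400 × 0.84 = $600,096
Cap limit = $598,500 × 1.06 = $634,410
Taxable assessed value = min($600,096, $634,410) = $600,096 (cap does not bind)
Port Authority: $600,096 × 0.00569 = $3,414.54624
Tamarack County: $600,096 × 0.00474 = $2,844.45504
Oakmont Township: $600,096 × 0.00326 = $1,956.31296
Total = $8,215.31424

$8,215.31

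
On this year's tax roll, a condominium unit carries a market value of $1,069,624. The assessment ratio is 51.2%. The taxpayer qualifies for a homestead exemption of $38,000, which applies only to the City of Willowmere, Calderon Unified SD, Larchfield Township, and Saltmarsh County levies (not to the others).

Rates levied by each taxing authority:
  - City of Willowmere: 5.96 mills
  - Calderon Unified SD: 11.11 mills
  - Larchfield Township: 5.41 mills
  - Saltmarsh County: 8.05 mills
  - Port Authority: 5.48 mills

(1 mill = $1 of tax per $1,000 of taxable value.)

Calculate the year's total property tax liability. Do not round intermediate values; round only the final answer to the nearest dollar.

$18,561

Assessed value = $1,069,624 × 0.512 = $547,647.488
City of Willowmere: ($547,647.488 − $38,000) × 0.00596 = $509,647.488 × 0.00596 = $3,037.49902848
Calderon Unified SD: ($547,647.488 − $38,000) × 0.01111 = $509,647.488 × 0.01111 = $5,662.18359168
Larchfield Township: ($547,647.488 − $38,000) × 0.00541 = $509,647.488 × 0.00541 = $2,757.19291008
Saltmarsh County: ($547,647.488 − $38,000) × 0.00805 = $509,647.488 × 0.00805 = $4,102.6622784
Port Authority: $547,647.488 × 0.00548 = $3,001.10823424
Total = $18,560.64604288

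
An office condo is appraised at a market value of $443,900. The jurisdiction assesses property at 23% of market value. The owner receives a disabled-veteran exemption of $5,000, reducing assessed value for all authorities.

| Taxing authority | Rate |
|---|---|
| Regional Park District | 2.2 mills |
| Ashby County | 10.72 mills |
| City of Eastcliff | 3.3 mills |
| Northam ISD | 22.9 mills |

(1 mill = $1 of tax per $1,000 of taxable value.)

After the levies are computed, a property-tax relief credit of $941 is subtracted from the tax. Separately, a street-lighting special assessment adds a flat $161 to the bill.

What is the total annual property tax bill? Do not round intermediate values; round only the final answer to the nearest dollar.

Assessed value = $443,900 × 0.23 = $102,097
Taxable value = $102,097 − $5,000 = $97,097
Regional Park District: $97,097 × 0.0022 = $213.6134
Ashby County: $97,097 × 0.01072 = $1,040.87984
City of Eastcliff: $97,097 × 0.0033 = $320.4201
Northam ISD: $97,097 × 0.0229 = $2,223.5213
Levies subtotal = $3,798.43464
After credit = $3,798.43464 − $941 = $2,857.43464
Total = $2,857.43464 + $161 = $3,018.43464

$3,018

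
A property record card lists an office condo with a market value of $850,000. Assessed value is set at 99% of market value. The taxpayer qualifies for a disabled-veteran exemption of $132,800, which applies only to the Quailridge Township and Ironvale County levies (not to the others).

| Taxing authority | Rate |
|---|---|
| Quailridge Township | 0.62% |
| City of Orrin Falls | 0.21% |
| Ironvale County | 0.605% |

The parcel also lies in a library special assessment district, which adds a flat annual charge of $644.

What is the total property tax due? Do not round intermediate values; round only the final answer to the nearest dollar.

Assessed value = $850,000 × 0.99 = $841,500
Quailridge Township: ($841,500 − $132,800) × 0.0062 = $708,700 × 0.0062 = $4,393.94
City of Orrin Falls: $841,500 × 0.0021 = $1,767.15
Ironvale County: ($841,500 − $132,800) × 0.00605 = $708,700 × 0.00605 = $4,287.635
Levies subtotal = $10,448.725
Total = $10,448.725 + $644 = $11,092.725

$11,093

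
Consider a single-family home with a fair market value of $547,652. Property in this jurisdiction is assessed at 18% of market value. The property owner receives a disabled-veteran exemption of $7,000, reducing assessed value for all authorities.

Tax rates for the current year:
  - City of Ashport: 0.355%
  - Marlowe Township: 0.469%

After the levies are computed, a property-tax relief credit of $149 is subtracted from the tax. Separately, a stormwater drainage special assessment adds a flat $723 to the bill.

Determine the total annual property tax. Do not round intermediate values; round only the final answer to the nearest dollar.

Assessed value = $547,652 × 0.18 = $98,577.36
Taxable value = $98,577.36 − $7,000 = $91,577.36
City of Ashport: $91,577.36 × 0.00355 = $325.099628
Marlowe Township: $91,577.36 × 0.00469 = $429.4978184
Levies subtotal = $754.5974464
After credit = $754.5974464 − $149 = $605.5974464
Total = $605.5974464 + $723 = $1,328.5974464

$1,329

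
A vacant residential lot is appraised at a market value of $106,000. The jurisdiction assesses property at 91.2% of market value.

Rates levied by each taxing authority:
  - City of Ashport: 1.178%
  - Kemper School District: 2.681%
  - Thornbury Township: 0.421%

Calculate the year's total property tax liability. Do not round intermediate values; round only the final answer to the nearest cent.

Assessed value = $106,000 × 0.912 = $96,672
City of Ashport: $96,672 × 0.01178 = $1,138.79616
Kemper School District: $96,672 × 0.02681 = $2,591.77632
Thornbury Township: $96,672 × 0.00421 = $406.98912
Total = $1,138.79616 + $2,591.77632 + $406.98912 = $4,137.5616

$4,137.56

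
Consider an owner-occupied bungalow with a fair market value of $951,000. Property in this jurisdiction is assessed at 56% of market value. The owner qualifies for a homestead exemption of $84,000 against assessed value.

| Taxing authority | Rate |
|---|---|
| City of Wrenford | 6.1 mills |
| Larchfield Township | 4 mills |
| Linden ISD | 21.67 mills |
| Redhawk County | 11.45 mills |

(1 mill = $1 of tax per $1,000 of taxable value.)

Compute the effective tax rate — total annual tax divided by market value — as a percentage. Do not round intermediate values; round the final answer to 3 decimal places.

2.039%

Assessed value = $951,000 × 0.56 = $532,560
Taxable value = $532,560 − $84,000 = $448,560
City of Wrenford: $448,560 × 0.0061 = $2,736.216
Larchfield Township: $448,560 × 0.004 = $1,794.24
Linden ISD: $448,560 × 0.02167 = $9,720.2952
Redhawk County: $448,560 × 0.01145 = $5,136.012
Total tax = $19,386.7632
Effective rate = $19,386.7632 ÷ $951,000 = 2.039% of market value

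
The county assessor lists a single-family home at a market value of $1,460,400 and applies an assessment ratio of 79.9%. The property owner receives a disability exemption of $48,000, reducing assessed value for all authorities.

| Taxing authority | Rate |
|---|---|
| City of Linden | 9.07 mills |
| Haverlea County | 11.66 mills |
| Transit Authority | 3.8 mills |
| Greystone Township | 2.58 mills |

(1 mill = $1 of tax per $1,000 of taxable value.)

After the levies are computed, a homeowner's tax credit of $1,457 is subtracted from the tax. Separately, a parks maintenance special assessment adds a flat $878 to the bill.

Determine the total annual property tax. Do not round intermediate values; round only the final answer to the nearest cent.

$29,753.28

Assessed value = $1,460,400 × 0.799 = $1,166,859.6
Taxable value = $1,166,859.6 − $48,000 = $1,118,859.6
City of Linden: $1,118,859.6 × 0.00907 = $10,148.056572
Haverlea County: $1,118,859.6 × 0.01166 = $13,045.902936
Transit Authority: $1,118,859.6 × 0.0038 = $4,251.66648
Greystone Township: $1,118,859.6 × 0.00258 = $2,886.657768
Levies subtotal = $30,332.283756
After credit = $30,332.283756 − $1,457 = $28,875.283756
Total = $28,875.283756 + $878 = $29,753.283756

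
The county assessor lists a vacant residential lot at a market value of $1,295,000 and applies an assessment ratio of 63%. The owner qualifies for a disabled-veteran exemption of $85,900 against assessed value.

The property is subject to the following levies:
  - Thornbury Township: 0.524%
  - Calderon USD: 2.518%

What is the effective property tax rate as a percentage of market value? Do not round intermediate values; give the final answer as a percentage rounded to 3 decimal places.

Assessed value = $1,295,000 × 0.63 = $815,850
Taxable value = $815,850 − $85,900 = $729,950
Thornbury Township: $729,950 × 0.00524 = $3,824.938
Calderon USD: $729,950 × 0.02518 = $18,380.141
Total tax = $22,205.079
Effective rate = $22,205.079 ÷ $1,295,000 = 1.715% of market value

1.715%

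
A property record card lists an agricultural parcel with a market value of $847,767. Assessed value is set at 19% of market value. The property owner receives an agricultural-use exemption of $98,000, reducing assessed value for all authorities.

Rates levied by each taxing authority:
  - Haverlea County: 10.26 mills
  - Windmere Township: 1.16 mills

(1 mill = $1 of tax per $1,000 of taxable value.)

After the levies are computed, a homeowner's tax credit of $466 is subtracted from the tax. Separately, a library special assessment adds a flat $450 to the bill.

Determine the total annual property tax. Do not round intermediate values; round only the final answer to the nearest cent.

Assessed value = $847,767 × 0.19 = $161,075.73
Taxable value = $161,075.73 − $98,000 = $63,075.73
Haverlea County: $63,075.73 × 0.01026 = $647.1569898
Windmere Township: $63,075.73 × 0.00116 = $73.1678468
Levies subtotal = $720.3248366
After credit = $720.3248366 − $466 = $254.3248366
Total = $254.3248366 + $450 = $704.3248366

$704.32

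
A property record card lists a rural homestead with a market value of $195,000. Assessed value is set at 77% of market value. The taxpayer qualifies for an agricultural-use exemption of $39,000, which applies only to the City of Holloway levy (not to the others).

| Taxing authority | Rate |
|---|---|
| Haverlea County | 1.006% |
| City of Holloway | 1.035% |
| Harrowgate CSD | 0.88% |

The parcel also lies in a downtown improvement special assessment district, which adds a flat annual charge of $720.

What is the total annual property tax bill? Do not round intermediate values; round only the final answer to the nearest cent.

$4,702.23

Assessed value = $195,000 × 0.77 = $150,150
Haverlea County: $150,150 × 0.01006 = $1,510.509
City of Holloway: ($150,150 − $39,000) × 0.01035 = $111,150 × 0.01035 = $1,150.4025
Harrowgate CSD: $150,150 × 0.0088 = $1,321.32
Levies subtotal = $3,982.2315
Total = $3,982.2315 + $720 = $4,702.2315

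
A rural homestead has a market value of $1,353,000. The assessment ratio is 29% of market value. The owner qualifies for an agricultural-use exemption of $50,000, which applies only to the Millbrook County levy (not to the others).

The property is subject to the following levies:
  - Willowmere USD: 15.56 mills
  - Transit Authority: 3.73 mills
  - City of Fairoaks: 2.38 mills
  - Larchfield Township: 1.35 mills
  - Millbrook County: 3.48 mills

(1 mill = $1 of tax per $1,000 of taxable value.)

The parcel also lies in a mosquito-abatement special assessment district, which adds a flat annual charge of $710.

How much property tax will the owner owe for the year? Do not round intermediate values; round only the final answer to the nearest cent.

Assessed value = $1,353,000 × 0.29 = $392,370
Willowmere USD: $392,370 × 0.01556 = $6,105.2772
Transit Authority: $392,370 × 0.00373 = $1,463.5401
City of Fairoaks: $392,370 × 0.00238 = $933.8406
Larchfield Township: $392,370 × 0.00135 = $529.6995
Millbrook County: ($392,370 − $50,000) × 0.00348 = $342,370 × 0.00348 = $1,191.4476
Levies subtotal = $10,223.805
Total = $10,223.805 + $710 = $10,933.805

$10,933.81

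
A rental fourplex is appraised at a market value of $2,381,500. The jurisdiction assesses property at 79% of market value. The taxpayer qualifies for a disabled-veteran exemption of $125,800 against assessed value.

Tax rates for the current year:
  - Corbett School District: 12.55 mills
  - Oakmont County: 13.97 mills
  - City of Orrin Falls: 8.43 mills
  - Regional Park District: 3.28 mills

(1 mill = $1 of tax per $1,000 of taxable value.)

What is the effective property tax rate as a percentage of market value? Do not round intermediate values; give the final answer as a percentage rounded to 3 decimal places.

2.818%

Assessed value = $2,381,500 × 0.79 = $1,881,385
Taxable value = $1,881,385 − $125,800 = $1,755,585
Corbett School District: $1,755,585 × 0.01255 = $22,032.59175
Oakmont County: $1,755,585 × 0.01397 = $24,525.52245
City of Orrin Falls: $1,755,585 × 0.00843 = $14,799.58155
Regional Park District: $1,755,585 × 0.00328 = $5,758.3188
Total tax = $67,116.01455
Effective rate = $67,116.01455 ÷ $2,381,500 = 2.818% of market value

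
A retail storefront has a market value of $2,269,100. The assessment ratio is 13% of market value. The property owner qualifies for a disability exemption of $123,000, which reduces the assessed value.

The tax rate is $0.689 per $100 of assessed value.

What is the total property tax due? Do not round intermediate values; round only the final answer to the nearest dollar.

Assessed value = $2,269,100 × 0.13 = $294,983
Taxable value = $294,983 − $123,000 = $171,983
Tax = $171,983 × 0.00689 = $1,184.96287

$1,185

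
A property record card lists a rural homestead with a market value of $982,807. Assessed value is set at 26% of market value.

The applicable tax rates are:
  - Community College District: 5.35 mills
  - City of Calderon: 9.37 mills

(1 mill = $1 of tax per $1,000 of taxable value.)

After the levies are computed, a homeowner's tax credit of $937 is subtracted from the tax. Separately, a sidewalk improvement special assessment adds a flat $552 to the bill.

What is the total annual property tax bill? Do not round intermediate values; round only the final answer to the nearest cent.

$3,376.40

Assessed value = $982,807 × 0.26 = $255,529.82
Community College District: $255,529.82 × 0.00535 = $1,367.084537
City of Calderon: $255,529.82 × 0.00937 = $2,394.3144134
Levies subtotal = $3,761.3989504
After credit = $3,761.3989504 − $937 = $2,824.3989504
Total = $2,824.3989504 + $552 = $3,376.3989504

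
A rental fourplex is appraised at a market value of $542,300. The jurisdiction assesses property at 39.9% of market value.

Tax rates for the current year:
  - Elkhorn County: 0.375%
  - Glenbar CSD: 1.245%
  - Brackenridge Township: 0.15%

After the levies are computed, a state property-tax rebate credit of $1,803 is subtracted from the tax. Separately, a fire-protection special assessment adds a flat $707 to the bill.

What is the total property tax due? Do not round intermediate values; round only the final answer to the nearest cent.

Assessed value = $542,300 × 0.399 = $216,377.7
Elkhorn County: $216,377.7 × 0.00375 = $811.416375
Glenbar CSD: $216,377.7 × 0.01245 = $2,693.902365
Brackenridge Township: $216,377.7 × 0.0015 = $324.56655
Levies subtotal = $3,829.88529
After credit = $3,829.88529 − $1,803 = $2,026.88529
Total = $2,026.88529 + $707 = $2,733.88529

$2,733.89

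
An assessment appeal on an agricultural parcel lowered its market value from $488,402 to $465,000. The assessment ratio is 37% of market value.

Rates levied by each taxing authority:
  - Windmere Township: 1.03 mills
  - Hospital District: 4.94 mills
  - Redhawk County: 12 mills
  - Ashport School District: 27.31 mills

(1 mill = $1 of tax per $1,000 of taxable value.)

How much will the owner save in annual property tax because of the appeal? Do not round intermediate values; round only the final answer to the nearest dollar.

Old assessed value = $488,402 × 0.37 = $180,708.74
New assessed value = $465,000 × 0.37 = $172,050
Combined rate = 0.00103 + 0.00494 + 0.012 + 0.02731 = 0.04528
Old tax = $180,708.74 × 0.04528 = $8,182.4917472
New tax = $172,050 × 0.04528 = $7,790.424
Reduction = $8,182.4917472 − $7,790.424 = $392.0677472

$392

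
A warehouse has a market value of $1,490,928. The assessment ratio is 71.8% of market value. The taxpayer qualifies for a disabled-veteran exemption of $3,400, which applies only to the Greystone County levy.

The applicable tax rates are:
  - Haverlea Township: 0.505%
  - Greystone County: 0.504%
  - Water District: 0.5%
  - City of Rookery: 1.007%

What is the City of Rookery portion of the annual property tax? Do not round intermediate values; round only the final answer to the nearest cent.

$10,779.80

Assessed value = $1,490,928 × 0.718 = $1,070,486.304
City of Rookery taxable value = $1,070,486.304 (exemption does not apply)
City of Rookery levy = $1,070,486.304 × 0.01007 = $10,779.79708128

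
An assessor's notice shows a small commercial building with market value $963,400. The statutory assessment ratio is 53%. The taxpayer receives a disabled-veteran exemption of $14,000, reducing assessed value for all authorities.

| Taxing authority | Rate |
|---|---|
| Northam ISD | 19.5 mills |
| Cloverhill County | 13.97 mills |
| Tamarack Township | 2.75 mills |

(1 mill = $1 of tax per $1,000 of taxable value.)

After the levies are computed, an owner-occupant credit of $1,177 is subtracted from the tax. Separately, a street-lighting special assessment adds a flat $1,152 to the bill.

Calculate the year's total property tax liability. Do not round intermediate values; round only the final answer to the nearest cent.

Assessed value = $963,400 × 0.53 = $510,602
Taxable value = $510,602 − $14,000 = $496,602
Northam ISD: $496,602 × 0.0195 = $9,683.739
Cloverhill County: $496,602 × 0.01397 = $6,937.52994
Tamarack Township: $496,602 × 0.00275 = $1,365.6555
Levies subtotal = $17,986.92444
After credit = $17,986.92444 − $1,177 = $16,809.92444
Total = $16,809.92444 + $1,152 = $17,961.92444

$17,961.92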